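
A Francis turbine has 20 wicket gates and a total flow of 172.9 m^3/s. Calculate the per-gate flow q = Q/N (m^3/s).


q = 172.9 / 20 = 8.6450 m^3/s


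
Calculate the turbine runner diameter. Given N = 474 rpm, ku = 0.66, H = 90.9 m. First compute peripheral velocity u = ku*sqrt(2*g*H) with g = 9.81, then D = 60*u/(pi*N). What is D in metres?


u = 0.66 * sqrt(2*9.81*90.9) = 27.8725 m/s
D = 60 * 27.8725 / (pi * 474) = 1.1230 m


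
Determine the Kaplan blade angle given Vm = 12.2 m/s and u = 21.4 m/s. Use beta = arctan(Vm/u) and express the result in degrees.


beta = arctan(12.2 / 21.4) = 29.6872 degrees


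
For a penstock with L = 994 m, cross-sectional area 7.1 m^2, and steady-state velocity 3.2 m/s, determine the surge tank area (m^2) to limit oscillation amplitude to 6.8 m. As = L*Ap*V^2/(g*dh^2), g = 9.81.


As = 994 * 7.1 * 3.2^2 / (9.81 * 6.8^2) = 159.3154 m^2


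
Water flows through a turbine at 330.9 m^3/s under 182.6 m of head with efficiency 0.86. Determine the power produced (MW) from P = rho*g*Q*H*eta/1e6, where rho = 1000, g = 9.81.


P = 1000 * 9.81 * 330.9 * 182.6 * 0.86 / 1e6 = 509.7591 MW


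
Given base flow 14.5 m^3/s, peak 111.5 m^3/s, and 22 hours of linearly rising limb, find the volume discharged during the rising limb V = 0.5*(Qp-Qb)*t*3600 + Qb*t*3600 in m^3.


V = 0.5*(111.5 - 14.5)*22*3600 + 14.5*22*3600 = 4.9896e+06 m^3


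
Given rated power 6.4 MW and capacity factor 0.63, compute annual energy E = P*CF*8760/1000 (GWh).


E = 6.4 * 0.63 * 8760 / 1000 = 35.3203 GWh


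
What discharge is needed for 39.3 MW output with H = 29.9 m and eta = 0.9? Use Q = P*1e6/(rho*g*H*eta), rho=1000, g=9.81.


Q = 39.3 * 1e6 / (1000 * 9.81 * 29.9 * 0.9) = 148.8709 m^3/s


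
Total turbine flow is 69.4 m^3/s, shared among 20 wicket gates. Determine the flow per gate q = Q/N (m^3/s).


q = 69.4 / 20 = 3.4700 m^3/s


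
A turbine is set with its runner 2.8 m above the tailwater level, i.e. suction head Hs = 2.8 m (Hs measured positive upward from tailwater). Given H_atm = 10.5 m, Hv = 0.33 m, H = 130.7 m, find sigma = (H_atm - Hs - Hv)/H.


sigma = (10.5 - 2.8 - 0.33) / 130.7 = 0.0564


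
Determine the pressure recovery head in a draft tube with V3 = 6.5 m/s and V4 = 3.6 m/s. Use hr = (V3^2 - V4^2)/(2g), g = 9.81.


hr = (6.5^2 - 3.6^2) / (2*9.81) = 1.4929 m


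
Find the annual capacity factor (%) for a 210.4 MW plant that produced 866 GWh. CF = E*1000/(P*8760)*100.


CF = 866 * 1000 / (210.4 * 8760) * 100 = 46.9860 %


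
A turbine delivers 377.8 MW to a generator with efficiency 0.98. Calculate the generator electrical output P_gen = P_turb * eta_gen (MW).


P_gen = 377.8 * 0.98 = 370.2440 MW


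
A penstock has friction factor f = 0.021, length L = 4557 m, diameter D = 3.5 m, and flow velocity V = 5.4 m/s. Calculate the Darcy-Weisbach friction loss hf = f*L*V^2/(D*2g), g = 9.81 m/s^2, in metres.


hf = 0.021 * 4557 * 5.4^2 / (3.5 * 2 * 9.81) = 40.6367 m


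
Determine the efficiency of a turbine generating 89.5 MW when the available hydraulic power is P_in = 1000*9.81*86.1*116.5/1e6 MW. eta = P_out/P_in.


P_in = 1000 * 9.81 * 86.1 * 116.5 / 1e6 = 98.4007 MW
eta = 89.5 / 98.4007 = 0.9095


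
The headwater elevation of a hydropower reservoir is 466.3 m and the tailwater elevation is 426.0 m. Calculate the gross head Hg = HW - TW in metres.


Hg = 466.3 - 426.0 = 40.3000 m


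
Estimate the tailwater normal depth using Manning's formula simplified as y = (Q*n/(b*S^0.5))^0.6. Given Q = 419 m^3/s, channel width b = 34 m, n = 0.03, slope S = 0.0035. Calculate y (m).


y = (419 * 0.03 / (34 * 0.0035^0.5))^0.6 = 3.0026 m


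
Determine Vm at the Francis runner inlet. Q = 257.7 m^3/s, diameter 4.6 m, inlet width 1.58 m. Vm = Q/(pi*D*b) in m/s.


Vm = 257.7 / (pi * 4.6 * 1.58) = 11.2862 m/s


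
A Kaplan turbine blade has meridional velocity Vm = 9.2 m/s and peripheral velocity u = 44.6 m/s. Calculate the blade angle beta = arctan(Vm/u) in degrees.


beta = arctan(9.2 / 44.6) = 11.6554 degrees


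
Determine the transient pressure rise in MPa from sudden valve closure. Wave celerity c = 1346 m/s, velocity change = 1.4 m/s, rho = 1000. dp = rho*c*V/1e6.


dp = 1000 * 1346 * 1.4 / 1e6 = 1.8844 MPa


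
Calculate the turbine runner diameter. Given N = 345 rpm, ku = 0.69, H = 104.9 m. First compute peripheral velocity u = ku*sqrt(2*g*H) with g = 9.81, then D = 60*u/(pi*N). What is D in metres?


u = 0.69 * sqrt(2*9.81*104.9) = 31.3030 m/s
D = 60 * 31.3030 / (pi * 345) = 1.7329 m


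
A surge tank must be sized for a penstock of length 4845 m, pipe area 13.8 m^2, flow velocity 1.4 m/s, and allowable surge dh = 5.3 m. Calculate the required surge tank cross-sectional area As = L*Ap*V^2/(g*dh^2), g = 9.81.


As = 4845 * 13.8 * 1.4^2 / (9.81 * 5.3^2) = 475.5631 m^2


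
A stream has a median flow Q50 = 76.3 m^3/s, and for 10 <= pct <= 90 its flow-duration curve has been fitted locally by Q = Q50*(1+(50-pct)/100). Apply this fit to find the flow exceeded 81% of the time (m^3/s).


Q = 76.3 * (1 + (50 - 81)/100) = 52.6470 m^3/s


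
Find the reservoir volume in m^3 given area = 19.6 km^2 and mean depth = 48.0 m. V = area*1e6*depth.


V = 19.6 * 1e6 * 48.0 = 9.4080e+08 m^3


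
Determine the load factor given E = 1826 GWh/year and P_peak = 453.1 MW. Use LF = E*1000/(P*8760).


LF = 1826 * 1000 / (453.1 * 8760) = 0.4600


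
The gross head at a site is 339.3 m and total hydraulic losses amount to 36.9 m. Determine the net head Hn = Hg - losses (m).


Hn = 339.3 - 36.9 = 302.4000 m


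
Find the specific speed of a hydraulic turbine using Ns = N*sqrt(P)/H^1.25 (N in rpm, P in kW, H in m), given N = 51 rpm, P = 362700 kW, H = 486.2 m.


Ns = 51 * 362700^0.5 / 486.2^1.25 = 13.4532


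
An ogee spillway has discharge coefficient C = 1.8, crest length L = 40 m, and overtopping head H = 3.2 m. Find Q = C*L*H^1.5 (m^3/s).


Q = 1.8 * 40 * 3.2^1.5 = 412.1520 m^3/s


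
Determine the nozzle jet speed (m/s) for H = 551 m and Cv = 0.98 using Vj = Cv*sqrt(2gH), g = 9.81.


Vj = 0.98 * sqrt(2*9.81*551) = 101.8946 m/s


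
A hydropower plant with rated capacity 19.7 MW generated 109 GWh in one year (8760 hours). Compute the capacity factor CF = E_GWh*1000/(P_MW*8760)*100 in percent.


CF = 109 * 1000 / (19.7 * 8760) * 100 = 63.1620 %


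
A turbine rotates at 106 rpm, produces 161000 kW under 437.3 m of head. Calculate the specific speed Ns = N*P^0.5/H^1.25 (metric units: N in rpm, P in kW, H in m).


Ns = 106 * 161000^0.5 / 437.3^1.25 = 21.2689


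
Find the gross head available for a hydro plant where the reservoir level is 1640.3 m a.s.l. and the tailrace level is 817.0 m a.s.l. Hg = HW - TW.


Hg = 1640.3 - 817.0 = 823.3000 m


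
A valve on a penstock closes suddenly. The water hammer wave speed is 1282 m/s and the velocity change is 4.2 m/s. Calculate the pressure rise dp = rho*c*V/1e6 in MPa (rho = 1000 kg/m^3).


dp = 1000 * 1282 * 4.2 / 1e6 = 5.3844 MPa


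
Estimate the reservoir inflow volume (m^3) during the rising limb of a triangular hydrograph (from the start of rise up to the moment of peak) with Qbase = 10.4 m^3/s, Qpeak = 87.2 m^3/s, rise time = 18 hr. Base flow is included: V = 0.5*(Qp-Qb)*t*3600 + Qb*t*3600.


V = 0.5*(87.2 - 10.4)*18*3600 + 10.4*18*3600 = 3.1622e+06 m^3


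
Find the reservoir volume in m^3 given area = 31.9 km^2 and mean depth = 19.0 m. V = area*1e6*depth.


V = 31.9 * 1e6 * 19.0 = 6.0610e+08 m^3


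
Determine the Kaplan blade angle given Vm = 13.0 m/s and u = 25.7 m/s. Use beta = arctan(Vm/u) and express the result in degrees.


beta = arctan(13.0 / 25.7) = 26.8320 degrees


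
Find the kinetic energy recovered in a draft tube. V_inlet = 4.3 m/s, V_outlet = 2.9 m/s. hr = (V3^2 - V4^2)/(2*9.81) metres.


hr = (4.3^2 - 2.9^2) / (2*9.81) = 0.5138 m


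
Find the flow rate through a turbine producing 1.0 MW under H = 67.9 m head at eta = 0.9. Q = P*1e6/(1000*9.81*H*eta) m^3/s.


Q = 1.0 * 1e6 / (1000 * 9.81 * 67.9 * 0.9) = 1.6681 m^3/s


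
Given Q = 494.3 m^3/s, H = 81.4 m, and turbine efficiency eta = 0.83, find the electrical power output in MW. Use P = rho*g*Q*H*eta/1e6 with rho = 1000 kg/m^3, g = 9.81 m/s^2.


P = 1000 * 9.81 * 494.3 * 81.4 * 0.83 / 1e6 = 327.6137 MW


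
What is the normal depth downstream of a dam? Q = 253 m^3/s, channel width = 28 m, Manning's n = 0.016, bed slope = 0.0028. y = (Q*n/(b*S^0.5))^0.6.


y = (253 * 0.016 / (28 * 0.0028^0.5))^0.6 = 1.8277 m


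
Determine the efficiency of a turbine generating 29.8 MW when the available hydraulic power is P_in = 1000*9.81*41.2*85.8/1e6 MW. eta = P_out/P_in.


P_in = 1000 * 9.81 * 41.2 * 85.8 / 1e6 = 34.6780 MW
eta = 29.8 / 34.6780 = 0.8593


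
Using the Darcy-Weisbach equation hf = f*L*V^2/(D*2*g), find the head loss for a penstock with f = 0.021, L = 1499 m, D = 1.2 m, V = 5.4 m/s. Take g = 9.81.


hf = 0.021 * 1499 * 5.4^2 / (1.2 * 2 * 9.81) = 38.9878 m


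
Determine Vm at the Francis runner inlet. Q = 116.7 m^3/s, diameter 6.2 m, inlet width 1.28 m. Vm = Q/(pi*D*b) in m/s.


Vm = 116.7 / (pi * 6.2 * 1.28) = 4.6808 m/s


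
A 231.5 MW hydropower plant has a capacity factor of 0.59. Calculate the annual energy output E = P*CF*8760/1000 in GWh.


E = 231.5 * 0.59 * 8760 / 1000 = 1196.4846 GWh


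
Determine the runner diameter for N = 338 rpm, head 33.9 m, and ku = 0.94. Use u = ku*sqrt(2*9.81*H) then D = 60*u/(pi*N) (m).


u = 0.94 * sqrt(2*9.81*33.9) = 24.2425 m/s
D = 60 * 24.2425 / (pi * 338) = 1.3698 m


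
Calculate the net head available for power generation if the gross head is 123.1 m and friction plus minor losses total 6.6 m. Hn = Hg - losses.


Hn = 123.1 - 6.6 = 116.5000 m


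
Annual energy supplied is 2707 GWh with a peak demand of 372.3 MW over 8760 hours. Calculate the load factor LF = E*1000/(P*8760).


LF = 2707 * 1000 / (372.3 * 8760) = 0.8300


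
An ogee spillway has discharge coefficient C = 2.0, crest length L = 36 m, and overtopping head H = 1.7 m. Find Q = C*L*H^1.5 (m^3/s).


Q = 2.0 * 36 * 1.7^1.5 = 159.5901 m^3/s


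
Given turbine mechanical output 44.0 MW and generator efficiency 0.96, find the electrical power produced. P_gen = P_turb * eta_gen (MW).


P_gen = 44.0 * 0.96 = 42.2400 MW


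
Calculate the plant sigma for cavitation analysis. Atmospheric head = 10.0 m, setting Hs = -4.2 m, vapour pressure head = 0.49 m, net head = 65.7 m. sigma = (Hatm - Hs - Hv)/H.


sigma = (10.0 - (-4.2) - 0.49) / 65.7 = 0.2087


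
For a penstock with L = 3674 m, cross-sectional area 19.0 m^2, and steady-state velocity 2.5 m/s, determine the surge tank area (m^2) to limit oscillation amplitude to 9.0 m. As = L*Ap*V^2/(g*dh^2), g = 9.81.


As = 3674 * 19.0 * 2.5^2 / (9.81 * 9.0^2) = 549.0587 m^2


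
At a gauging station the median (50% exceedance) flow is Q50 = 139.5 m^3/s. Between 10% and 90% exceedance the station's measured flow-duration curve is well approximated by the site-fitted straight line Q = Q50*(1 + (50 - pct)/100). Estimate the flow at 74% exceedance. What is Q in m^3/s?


Q = 139.5 * (1 + (50 - 74)/100) = 106.0200 m^3/s


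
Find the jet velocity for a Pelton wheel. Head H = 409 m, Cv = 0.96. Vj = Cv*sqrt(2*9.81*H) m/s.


Vj = 0.96 * sqrt(2*9.81*409) = 85.9968 m/s


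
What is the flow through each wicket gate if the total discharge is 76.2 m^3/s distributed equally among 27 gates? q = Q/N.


q = 76.2 / 27 = 2.8222 m^3/s


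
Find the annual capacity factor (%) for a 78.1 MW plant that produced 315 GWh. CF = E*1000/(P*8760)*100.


CF = 315 * 1000 / (78.1 * 8760) * 100 = 46.0421 %


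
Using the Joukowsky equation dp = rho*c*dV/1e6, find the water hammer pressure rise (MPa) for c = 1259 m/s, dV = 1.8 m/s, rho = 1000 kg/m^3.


dp = 1000 * 1259 * 1.8 / 1e6 = 2.2662 MPa


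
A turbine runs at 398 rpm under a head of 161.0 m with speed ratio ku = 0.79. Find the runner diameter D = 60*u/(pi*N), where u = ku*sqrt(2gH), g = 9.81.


u = 0.79 * sqrt(2*9.81*161.0) = 44.4007 m/s
D = 60 * 44.4007 / (pi * 398) = 2.1306 m


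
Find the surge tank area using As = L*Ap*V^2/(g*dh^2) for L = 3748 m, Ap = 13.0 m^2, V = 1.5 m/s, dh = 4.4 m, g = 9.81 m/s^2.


As = 3748 * 13.0 * 1.5^2 / (9.81 * 4.4^2) = 577.2329 m^2


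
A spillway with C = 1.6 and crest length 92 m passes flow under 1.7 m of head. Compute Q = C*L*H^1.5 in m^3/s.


Q = 1.6 * 92 * 1.7^1.5 = 326.2730 m^3/s


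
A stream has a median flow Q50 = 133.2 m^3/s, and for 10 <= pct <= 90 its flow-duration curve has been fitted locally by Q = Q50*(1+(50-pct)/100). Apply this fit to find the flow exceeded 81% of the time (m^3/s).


Q = 133.2 * (1 + (50 - 81)/100) = 91.9080 m^3/s


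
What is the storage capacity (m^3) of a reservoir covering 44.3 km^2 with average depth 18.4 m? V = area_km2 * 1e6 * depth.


V = 44.3 * 1e6 * 18.4 = 8.1512e+08 m^3


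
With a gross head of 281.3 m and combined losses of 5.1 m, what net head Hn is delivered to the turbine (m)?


Hn = 281.3 - 5.1 = 276.2000 m


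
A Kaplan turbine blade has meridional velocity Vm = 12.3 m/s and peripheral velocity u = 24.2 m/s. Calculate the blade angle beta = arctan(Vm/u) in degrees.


beta = arctan(12.3 / 24.2) = 26.9426 degrees


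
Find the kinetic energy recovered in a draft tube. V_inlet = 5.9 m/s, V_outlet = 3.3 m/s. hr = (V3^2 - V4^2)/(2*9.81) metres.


hr = (5.9^2 - 3.3^2) / (2*9.81) = 1.2192 m


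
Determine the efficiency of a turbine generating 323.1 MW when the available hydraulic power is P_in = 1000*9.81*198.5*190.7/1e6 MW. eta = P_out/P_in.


P_in = 1000 * 9.81 * 198.5 * 190.7 / 1e6 = 371.3472 MW
eta = 323.1 / 371.3472 = 0.8701


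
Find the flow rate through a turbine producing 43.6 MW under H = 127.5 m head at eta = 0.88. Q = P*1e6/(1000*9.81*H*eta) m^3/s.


Q = 43.6 * 1e6 / (1000 * 9.81 * 127.5 * 0.88) = 39.6118 m^3/s


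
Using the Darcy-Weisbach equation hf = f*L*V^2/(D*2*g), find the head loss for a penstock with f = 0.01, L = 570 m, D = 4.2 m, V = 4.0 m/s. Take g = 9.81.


hf = 0.01 * 570 * 4.0^2 / (4.2 * 2 * 9.81) = 1.1067 m


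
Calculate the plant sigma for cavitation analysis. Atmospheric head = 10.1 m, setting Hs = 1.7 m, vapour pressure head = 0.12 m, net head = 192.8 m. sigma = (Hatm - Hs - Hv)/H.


sigma = (10.1 - 1.7 - 0.12) / 192.8 = 0.0429


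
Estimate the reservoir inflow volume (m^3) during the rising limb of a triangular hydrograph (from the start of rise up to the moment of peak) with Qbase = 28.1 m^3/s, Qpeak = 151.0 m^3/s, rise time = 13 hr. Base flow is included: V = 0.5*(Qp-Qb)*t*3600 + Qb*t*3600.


V = 0.5*(151.0 - 28.1)*13*3600 + 28.1*13*3600 = 4.1909e+06 m^3


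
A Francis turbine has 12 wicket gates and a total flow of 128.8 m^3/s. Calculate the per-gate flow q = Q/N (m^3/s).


q = 128.8 / 12 = 10.7333 m^3/s


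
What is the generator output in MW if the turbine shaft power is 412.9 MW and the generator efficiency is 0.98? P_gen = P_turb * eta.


P_gen = 412.9 * 0.98 = 404.6420 MW


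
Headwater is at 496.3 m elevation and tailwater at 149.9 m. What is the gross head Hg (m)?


Hg = 496.3 - 149.9 = 346.4000 m


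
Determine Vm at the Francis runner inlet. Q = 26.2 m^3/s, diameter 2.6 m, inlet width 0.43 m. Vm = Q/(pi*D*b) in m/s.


Vm = 26.2 / (pi * 2.6 * 0.43) = 7.4595 m/s


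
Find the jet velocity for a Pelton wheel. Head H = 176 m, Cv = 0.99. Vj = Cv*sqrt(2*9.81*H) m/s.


Vj = 0.99 * sqrt(2*9.81*176) = 58.1756 m/s


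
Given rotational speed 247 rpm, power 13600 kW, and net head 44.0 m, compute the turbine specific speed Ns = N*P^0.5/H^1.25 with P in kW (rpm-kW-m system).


Ns = 247 * 13600^0.5 / 44.0^1.25 = 254.1854


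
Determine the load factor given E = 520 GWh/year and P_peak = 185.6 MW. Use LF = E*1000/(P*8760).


LF = 520 * 1000 / (185.6 * 8760) = 0.3198


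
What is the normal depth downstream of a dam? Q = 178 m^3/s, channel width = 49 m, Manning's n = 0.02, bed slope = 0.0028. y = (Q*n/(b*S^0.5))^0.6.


y = (178 * 0.02 / (49 * 0.0028^0.5))^0.6 = 1.2095 m


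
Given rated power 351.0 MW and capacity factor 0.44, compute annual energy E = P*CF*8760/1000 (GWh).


E = 351.0 * 0.44 * 8760 / 1000 = 1352.8944 GWh


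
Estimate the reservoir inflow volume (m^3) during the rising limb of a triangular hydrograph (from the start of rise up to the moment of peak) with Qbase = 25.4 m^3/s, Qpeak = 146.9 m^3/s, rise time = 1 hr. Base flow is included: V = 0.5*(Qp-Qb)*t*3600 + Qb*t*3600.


V = 0.5*(146.9 - 25.4)*1*3600 + 25.4*1*3600 = 310140.0000 m^3


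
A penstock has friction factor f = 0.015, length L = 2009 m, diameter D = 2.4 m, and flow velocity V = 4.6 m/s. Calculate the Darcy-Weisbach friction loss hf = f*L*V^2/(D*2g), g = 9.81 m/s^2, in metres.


hf = 0.015 * 2009 * 4.6^2 / (2.4 * 2 * 9.81) = 13.5418 m


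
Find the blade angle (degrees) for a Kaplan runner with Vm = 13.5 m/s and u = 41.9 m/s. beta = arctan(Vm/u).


beta = arctan(13.5 / 41.9) = 17.8587 degrees


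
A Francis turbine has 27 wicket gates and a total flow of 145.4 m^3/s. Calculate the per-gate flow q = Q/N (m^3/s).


q = 145.4 / 27 = 5.3852 m^3/s


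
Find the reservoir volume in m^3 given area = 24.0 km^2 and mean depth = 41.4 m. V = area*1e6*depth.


V = 24.0 * 1e6 * 41.4 = 9.9360e+08 m^3


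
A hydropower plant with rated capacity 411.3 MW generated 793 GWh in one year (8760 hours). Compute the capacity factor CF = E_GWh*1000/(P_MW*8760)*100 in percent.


CF = 793 * 1000 / (411.3 * 8760) * 100 = 22.0095 %


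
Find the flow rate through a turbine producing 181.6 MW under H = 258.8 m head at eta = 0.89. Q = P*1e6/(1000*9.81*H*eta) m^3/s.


Q = 181.6 * 1e6 / (1000 * 9.81 * 258.8 * 0.89) = 80.3697 m^3/s


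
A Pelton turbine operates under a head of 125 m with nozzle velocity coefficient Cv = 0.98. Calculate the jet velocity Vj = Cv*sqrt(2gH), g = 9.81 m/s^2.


Vj = 0.98 * sqrt(2*9.81*125) = 48.5323 m/s


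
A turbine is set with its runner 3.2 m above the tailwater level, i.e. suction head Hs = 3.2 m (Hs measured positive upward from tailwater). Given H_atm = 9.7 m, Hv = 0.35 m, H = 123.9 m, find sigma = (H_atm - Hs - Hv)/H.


sigma = (9.7 - 3.2 - 0.35) / 123.9 = 0.0496


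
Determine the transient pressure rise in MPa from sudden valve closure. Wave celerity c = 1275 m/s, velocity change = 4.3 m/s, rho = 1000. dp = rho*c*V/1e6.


dp = 1000 * 1275 * 4.3 / 1e6 = 5.4825 MPa


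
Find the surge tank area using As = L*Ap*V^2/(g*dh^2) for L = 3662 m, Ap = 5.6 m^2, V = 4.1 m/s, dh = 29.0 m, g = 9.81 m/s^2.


As = 3662 * 5.6 * 4.1^2 / (9.81 * 29.0^2) = 41.7839 m^2


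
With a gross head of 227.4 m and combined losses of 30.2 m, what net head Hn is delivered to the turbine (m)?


Hn = 227.4 - 30.2 = 197.2000 m


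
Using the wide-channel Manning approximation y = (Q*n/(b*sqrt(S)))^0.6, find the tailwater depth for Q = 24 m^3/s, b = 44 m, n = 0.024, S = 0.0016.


y = (24 * 0.024 / (44 * 0.0016^0.5))^0.6 = 0.5116 m


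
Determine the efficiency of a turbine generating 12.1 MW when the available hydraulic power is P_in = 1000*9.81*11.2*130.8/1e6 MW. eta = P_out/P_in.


P_in = 1000 * 9.81 * 11.2 * 130.8 / 1e6 = 14.3713 MW
eta = 12.1 / 14.3713 = 0.8420


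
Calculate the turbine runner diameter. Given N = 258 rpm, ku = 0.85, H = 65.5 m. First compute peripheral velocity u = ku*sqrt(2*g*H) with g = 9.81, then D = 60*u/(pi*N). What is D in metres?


u = 0.85 * sqrt(2*9.81*65.5) = 30.4712 m/s
D = 60 * 30.4712 / (pi * 258) = 2.2556 m


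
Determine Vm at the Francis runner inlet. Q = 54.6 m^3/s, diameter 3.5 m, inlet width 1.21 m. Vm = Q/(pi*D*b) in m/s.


Vm = 54.6 / (pi * 3.5 * 1.21) = 4.1038 m/s


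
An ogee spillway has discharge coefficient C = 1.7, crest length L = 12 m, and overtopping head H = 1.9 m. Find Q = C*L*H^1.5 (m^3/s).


Q = 1.7 * 12 * 1.9^1.5 = 53.4270 m^3/s


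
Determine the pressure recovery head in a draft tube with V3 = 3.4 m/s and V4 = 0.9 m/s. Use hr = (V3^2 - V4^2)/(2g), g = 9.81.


hr = (3.4^2 - 0.9^2) / (2*9.81) = 0.5479 m


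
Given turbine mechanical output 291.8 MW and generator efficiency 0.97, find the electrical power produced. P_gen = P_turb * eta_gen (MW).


P_gen = 291.8 * 0.97 = 283.0460 MW


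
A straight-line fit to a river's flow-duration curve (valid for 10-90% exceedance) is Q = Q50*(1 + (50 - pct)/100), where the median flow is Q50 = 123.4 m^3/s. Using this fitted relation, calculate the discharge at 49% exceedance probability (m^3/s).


Q = 123.4 * (1 + (50 - 49)/100) = 124.6340 m^3/s


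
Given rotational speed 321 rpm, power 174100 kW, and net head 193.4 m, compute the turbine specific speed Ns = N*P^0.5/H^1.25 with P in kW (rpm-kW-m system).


Ns = 321 * 174100^0.5 / 193.4^1.25 = 185.7094


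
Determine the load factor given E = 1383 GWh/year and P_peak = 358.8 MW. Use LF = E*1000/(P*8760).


LF = 1383 * 1000 / (358.8 * 8760) = 0.4400


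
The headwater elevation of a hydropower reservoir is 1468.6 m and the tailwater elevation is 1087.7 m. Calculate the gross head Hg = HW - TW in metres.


Hg = 1468.6 - 1087.7 = 380.9000 m


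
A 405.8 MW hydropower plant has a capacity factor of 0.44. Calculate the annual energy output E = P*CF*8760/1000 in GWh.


E = 405.8 * 0.44 * 8760 / 1000 = 1564.1155 GWh


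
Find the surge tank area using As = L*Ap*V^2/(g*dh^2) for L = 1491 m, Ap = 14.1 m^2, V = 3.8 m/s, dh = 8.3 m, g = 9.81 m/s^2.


As = 1491 * 14.1 * 3.8^2 / (9.81 * 8.3^2) = 449.1990 m^2


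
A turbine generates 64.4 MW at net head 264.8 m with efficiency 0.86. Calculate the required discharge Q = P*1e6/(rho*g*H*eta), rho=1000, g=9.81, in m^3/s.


Q = 64.4 * 1e6 / (1000 * 9.81 * 264.8 * 0.86) = 28.8271 m^3/s


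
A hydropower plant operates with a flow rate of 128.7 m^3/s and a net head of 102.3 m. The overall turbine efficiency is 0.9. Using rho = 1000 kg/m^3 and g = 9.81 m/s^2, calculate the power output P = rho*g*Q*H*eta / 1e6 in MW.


P = 1000 * 9.81 * 128.7 * 102.3 * 0.9 / 1e6 = 116.2427 MW


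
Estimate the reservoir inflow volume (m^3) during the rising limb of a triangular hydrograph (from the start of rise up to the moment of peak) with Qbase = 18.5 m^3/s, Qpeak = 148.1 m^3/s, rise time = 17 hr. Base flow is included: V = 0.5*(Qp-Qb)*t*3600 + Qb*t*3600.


V = 0.5*(148.1 - 18.5)*17*3600 + 18.5*17*3600 = 5.0980e+06 m^3


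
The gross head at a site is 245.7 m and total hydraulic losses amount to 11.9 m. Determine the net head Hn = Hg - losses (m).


Hn = 245.7 - 11.9 = 233.8000 m


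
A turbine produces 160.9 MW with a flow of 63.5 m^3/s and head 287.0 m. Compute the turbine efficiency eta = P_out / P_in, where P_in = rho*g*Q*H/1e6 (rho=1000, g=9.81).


P_in = 1000 * 9.81 * 63.5 * 287.0 / 1e6 = 178.7823 MW
eta = 160.9 / 178.7823 = 0.9000


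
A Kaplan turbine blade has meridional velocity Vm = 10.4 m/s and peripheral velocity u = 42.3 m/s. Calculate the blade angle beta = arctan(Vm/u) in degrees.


beta = arctan(10.4 / 42.3) = 13.8129 degrees


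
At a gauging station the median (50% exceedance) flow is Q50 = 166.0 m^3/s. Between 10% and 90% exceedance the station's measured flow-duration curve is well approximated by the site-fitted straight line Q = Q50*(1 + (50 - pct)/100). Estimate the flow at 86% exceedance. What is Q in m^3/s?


Q = 166.0 * (1 + (50 - 86)/100) = 106.2400 m^3/s


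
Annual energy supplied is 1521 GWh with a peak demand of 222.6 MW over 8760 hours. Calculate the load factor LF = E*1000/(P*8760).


LF = 1521 * 1000 / (222.6 * 8760) = 0.7800


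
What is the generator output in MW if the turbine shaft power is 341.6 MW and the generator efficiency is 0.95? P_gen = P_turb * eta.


P_gen = 341.6 * 0.95 = 324.5200 MW


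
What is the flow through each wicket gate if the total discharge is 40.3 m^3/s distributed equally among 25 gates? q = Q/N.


q = 40.3 / 25 = 1.6120 m^3/s


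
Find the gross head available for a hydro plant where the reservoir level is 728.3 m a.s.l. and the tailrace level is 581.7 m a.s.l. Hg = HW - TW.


Hg = 728.3 - 581.7 = 146.6000 m


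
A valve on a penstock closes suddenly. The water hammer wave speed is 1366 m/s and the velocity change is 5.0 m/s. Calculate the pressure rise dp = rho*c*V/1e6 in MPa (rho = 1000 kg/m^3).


dp = 1000 * 1366 * 5.0 / 1e6 = 6.8300 MPa


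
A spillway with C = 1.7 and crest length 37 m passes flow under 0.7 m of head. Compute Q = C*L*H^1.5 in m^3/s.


Q = 1.7 * 37 * 0.7^1.5 = 36.8381 m^3/s


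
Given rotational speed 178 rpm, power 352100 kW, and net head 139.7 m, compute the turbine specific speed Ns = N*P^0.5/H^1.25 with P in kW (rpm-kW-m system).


Ns = 178 * 352100^0.5 / 139.7^1.25 = 219.9163


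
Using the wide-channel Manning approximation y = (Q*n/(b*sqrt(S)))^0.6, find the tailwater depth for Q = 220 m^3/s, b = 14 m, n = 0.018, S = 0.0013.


y = (220 * 0.018 / (14 * 0.0013^0.5))^0.6 = 3.4416 m


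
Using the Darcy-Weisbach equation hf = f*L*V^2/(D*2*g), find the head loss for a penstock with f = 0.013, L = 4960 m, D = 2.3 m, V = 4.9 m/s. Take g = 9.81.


hf = 0.013 * 4960 * 4.9^2 / (2.3 * 2 * 9.81) = 34.3076 m


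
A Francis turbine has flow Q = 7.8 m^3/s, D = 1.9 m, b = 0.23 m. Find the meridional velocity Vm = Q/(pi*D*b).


Vm = 7.8 / (pi * 1.9 * 0.23) = 5.6815 m/s


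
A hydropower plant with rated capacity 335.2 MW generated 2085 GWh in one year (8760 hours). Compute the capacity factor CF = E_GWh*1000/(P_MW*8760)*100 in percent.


CF = 2085 * 1000 / (335.2 * 8760) * 100 = 71.0065 %


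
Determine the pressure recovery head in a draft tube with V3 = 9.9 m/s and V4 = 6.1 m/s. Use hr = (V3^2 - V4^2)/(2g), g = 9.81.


hr = (9.9^2 - 6.1^2) / (2*9.81) = 3.0989 m


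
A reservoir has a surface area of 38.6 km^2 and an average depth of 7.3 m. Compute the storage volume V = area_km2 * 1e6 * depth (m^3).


V = 38.6 * 1e6 * 7.3 = 2.8178e+08 m^3


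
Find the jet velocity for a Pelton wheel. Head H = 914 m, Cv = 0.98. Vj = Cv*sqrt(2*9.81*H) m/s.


Vj = 0.98 * sqrt(2*9.81*914) = 131.2347 m/s


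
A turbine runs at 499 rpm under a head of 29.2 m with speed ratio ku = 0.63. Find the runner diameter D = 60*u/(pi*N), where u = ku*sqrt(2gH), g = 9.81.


u = 0.63 * sqrt(2*9.81*29.2) = 15.0793 m/s
D = 60 * 15.0793 / (pi * 499) = 0.5771 m


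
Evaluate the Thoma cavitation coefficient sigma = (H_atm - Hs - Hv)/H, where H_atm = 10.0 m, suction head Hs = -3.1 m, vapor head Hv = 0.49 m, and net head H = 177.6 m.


sigma = (10.0 - (-3.1) - 0.49) / 177.6 = 0.0710


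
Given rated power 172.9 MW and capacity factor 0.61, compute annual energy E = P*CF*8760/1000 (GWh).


E = 172.9 * 0.61 * 8760 / 1000 = 923.9084 GWh


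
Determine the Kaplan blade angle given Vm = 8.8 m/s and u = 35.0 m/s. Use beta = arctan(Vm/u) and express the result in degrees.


beta = arctan(8.8 / 35.0) = 14.1133 degrees


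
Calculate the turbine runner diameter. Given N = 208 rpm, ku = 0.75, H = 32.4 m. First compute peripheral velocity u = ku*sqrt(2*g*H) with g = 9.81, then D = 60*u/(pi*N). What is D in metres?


u = 0.75 * sqrt(2*9.81*32.4) = 18.9096 m/s
D = 60 * 18.9096 / (pi * 208) = 1.7363 m


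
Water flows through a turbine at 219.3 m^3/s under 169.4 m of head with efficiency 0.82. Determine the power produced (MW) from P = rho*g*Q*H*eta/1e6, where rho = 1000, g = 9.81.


P = 1000 * 9.81 * 219.3 * 169.4 * 0.82 / 1e6 = 298.8374 MW


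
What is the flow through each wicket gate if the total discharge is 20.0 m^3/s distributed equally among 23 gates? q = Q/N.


q = 20.0 / 23 = 0.8696 m^3/s


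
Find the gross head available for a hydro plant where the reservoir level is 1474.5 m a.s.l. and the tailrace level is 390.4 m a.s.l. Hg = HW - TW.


Hg = 1474.5 - 390.4 = 1084.1000 m


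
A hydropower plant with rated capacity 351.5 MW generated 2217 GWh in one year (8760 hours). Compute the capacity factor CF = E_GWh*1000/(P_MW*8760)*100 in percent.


CF = 2217 * 1000 / (351.5 * 8760) * 100 = 72.0006 %


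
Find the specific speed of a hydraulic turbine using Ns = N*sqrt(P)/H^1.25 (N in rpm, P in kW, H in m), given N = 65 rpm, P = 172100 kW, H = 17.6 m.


Ns = 65 * 172100^0.5 / 17.6^1.25 = 748.0196


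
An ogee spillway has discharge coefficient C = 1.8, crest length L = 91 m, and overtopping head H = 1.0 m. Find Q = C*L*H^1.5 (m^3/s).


Q = 1.8 * 91 * 1.0^1.5 = 163.8000 m^3/s


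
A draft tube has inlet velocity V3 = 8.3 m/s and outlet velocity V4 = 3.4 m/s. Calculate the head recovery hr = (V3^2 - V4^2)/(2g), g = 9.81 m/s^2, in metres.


hr = (8.3^2 - 3.4^2) / (2*9.81) = 2.9220 m


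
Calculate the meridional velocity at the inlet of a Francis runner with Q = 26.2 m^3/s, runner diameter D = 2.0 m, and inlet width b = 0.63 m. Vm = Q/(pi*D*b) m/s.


Vm = 26.2 / (pi * 2.0 * 0.63) = 6.6188 m/s


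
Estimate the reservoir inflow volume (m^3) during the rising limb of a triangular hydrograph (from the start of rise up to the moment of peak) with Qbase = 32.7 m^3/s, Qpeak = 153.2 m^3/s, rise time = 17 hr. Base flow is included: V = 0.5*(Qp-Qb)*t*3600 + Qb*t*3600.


V = 0.5*(153.2 - 32.7)*17*3600 + 32.7*17*3600 = 5.6885e+06 m^3


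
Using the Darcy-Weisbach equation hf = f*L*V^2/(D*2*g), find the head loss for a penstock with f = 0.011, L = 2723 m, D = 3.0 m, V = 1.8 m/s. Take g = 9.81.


hf = 0.011 * 2723 * 1.8^2 / (3.0 * 2 * 9.81) = 1.6488 m


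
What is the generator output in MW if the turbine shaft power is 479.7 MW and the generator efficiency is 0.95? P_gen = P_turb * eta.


P_gen = 479.7 * 0.95 = 455.7150 MW


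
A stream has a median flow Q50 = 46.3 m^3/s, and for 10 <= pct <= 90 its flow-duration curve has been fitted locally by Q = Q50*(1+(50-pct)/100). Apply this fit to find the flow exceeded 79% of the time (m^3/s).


Q = 46.3 * (1 + (50 - 79)/100) = 32.8730 m^3/s


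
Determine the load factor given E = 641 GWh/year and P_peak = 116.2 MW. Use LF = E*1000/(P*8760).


LF = 641 * 1000 / (116.2 * 8760) = 0.6297


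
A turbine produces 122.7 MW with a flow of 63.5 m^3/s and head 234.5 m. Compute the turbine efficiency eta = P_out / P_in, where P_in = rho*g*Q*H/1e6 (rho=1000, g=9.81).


P_in = 1000 * 9.81 * 63.5 * 234.5 / 1e6 = 146.0783 MW
eta = 122.7 / 146.0783 = 0.8400


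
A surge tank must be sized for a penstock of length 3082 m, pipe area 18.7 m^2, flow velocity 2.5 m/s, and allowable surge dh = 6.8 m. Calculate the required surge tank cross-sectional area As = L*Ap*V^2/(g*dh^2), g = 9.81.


As = 3082 * 18.7 * 2.5^2 / (9.81 * 6.8^2) = 794.0858 m^2


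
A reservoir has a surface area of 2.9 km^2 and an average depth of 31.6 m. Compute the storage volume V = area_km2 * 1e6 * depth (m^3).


V = 2.9 * 1e6 * 31.6 = 9.1640e+07 m^3


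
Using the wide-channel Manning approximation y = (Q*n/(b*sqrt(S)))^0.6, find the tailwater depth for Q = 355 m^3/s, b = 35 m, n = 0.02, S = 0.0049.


y = (355 * 0.02 / (35 * 0.0049^0.5))^0.6 = 1.8935 m


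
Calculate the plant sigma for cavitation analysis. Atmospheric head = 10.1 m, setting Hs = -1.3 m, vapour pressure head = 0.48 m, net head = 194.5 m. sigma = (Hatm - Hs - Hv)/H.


sigma = (10.1 - (-1.3) - 0.48) / 194.5 = 0.0561


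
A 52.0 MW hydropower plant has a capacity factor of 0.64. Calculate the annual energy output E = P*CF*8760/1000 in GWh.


E = 52.0 * 0.64 * 8760 / 1000 = 291.5328 GWh


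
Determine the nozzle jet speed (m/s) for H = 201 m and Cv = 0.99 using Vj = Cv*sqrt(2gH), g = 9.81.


Vj = 0.99 * sqrt(2*9.81*201) = 62.1703 m/s


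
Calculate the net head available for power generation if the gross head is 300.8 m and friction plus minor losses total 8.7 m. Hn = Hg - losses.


Hn = 300.8 - 8.7 = 292.1000 m


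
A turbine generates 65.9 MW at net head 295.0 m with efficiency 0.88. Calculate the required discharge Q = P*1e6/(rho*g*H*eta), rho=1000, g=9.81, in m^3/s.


Q = 65.9 * 1e6 / (1000 * 9.81 * 295.0 * 0.88) = 25.8769 m^3/s


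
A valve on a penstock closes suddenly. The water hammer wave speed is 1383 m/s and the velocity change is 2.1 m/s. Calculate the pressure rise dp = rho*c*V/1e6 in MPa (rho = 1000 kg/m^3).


dp = 1000 * 1383 * 2.1 / 1e6 = 2.9043 MPa


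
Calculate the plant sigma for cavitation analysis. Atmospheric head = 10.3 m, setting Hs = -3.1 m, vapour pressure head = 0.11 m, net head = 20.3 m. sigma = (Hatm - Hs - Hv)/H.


sigma = (10.3 - (-3.1) - 0.11) / 20.3 = 0.6547


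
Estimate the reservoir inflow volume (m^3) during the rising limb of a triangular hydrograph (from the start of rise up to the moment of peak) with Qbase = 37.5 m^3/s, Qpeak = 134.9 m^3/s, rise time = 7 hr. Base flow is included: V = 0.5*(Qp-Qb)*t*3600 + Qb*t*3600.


V = 0.5*(134.9 - 37.5)*7*3600 + 37.5*7*3600 = 2.1722e+06 m^3


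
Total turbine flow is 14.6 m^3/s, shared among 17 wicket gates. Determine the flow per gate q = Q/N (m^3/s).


q = 14.6 / 17 = 0.8588 m^3/s


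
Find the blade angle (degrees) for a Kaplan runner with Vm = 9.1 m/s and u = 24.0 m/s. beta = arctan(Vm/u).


beta = arctan(9.1 / 24.0) = 20.7651 degrees


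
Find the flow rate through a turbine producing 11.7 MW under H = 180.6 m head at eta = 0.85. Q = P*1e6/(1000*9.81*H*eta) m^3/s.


Q = 11.7 * 1e6 / (1000 * 9.81 * 180.6 * 0.85) = 7.7693 m^3/s


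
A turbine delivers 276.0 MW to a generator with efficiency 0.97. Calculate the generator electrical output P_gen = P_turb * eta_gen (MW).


P_gen = 276.0 * 0.97 = 267.7200 MW


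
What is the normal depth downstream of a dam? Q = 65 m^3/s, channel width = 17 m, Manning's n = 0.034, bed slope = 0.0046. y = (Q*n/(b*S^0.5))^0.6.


y = (65 * 0.034 / (17 * 0.0046^0.5))^0.6 = 1.4775 m


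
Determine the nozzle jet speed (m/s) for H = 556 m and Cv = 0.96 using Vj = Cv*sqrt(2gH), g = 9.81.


Vj = 0.96 * sqrt(2*9.81*556) = 100.2670 m/s


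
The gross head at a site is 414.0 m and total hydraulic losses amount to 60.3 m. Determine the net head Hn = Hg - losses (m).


Hn = 414.0 - 60.3 = 353.7000 m


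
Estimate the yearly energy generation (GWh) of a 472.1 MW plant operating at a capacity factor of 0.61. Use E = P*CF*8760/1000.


E = 472.1 * 0.61 * 8760 / 1000 = 2522.7136 GWh


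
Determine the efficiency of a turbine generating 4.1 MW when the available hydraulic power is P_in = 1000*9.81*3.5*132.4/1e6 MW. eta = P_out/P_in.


P_in = 1000 * 9.81 * 3.5 * 132.4 / 1e6 = 4.5460 MW
eta = 4.1 / 4.5460 = 0.9019


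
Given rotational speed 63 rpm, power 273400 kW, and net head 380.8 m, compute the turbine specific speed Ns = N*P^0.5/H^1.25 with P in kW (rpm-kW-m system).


Ns = 63 * 273400^0.5 / 380.8^1.25 = 19.5825


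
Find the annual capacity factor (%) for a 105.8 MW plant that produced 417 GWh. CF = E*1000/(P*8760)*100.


CF = 417 * 1000 / (105.8 * 8760) * 100 = 44.9931 %


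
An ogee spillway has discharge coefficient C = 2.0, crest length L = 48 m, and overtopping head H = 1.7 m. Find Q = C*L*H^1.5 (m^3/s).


Q = 2.0 * 48 * 1.7^1.5 = 212.7868 m^3/s


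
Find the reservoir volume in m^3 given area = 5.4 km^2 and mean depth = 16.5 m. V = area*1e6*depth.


V = 5.4 * 1e6 * 16.5 = 8.9100e+07 m^3


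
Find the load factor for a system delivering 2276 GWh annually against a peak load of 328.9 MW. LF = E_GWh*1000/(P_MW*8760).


LF = 2276 * 1000 / (328.9 * 8760) = 0.7900


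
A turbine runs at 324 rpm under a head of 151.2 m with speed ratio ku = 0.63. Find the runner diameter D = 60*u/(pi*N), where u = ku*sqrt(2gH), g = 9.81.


u = 0.63 * sqrt(2*9.81*151.2) = 34.3136 m/s
D = 60 * 34.3136 / (pi * 324) = 2.0227 m


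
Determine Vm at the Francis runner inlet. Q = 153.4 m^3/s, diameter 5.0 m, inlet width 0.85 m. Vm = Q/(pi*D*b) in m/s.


Vm = 153.4 / (pi * 5.0 * 0.85) = 11.4891 m/s


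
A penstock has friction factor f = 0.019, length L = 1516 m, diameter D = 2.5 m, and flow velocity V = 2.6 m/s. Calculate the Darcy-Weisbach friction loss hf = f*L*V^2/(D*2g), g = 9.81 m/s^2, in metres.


hf = 0.019 * 1516 * 2.6^2 / (2.5 * 2 * 9.81) = 3.9697 m


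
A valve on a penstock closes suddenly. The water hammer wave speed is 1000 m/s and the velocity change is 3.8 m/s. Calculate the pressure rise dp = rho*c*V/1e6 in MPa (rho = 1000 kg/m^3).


dp = 1000 * 1000 * 3.8 / 1e6 = 3.8000 MPa


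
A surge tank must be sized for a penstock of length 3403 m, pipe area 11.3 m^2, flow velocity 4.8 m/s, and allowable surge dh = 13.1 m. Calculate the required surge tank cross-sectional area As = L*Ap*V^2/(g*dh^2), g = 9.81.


As = 3403 * 11.3 * 4.8^2 / (9.81 * 13.1^2) = 526.2732 m^2


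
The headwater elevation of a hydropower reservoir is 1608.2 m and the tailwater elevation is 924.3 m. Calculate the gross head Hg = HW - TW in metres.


Hg = 1608.2 - 924.3 = 683.9000 m


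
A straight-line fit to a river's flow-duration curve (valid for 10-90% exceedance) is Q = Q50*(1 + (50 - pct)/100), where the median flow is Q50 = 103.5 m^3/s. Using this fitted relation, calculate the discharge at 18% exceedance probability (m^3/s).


Q = 103.5 * (1 + (50 - 18)/100) = 136.6200 m^3/s


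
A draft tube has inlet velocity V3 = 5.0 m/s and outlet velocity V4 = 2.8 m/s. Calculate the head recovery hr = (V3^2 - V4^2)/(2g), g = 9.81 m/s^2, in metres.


hr = (5.0^2 - 2.8^2) / (2*9.81) = 0.8746 m


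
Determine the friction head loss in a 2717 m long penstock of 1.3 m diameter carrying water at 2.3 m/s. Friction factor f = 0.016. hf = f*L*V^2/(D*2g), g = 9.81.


hf = 0.016 * 2717 * 2.3^2 / (1.3 * 2 * 9.81) = 9.0162 m


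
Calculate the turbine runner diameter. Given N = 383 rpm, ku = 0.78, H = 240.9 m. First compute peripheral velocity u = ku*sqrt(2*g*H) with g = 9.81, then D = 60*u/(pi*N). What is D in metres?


u = 0.78 * sqrt(2*9.81*240.9) = 53.6244 m/s
D = 60 * 53.6244 / (pi * 383) = 2.6740 m


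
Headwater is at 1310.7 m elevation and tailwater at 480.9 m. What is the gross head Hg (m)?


Hg = 1310.7 - 480.9 = 829.8000 m


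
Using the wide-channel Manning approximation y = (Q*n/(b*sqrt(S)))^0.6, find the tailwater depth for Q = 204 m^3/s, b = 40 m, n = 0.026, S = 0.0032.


y = (204 * 0.026 / (40 * 0.0032^0.5))^0.6 = 1.6672 m


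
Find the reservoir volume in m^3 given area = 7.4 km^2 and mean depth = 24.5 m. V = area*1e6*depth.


V = 7.4 * 1e6 * 24.5 = 1.8130e+08 m^3


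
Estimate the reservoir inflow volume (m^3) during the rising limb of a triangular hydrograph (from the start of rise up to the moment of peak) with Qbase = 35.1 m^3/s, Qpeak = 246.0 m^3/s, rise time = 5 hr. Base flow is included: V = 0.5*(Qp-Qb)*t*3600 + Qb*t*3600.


V = 0.5*(246.0 - 35.1)*5*3600 + 35.1*5*3600 = 2.5299e+06 m^3


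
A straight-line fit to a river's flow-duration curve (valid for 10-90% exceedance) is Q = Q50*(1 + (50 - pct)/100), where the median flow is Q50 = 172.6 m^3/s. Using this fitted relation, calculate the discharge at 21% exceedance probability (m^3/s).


Q = 172.6 * (1 + (50 - 21)/100) = 222.6540 m^3/s


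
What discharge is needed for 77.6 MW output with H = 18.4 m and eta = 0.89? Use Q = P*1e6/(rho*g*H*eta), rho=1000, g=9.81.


Q = 77.6 * 1e6 / (1000 * 9.81 * 18.4 * 0.89) = 483.0420 m^3/s


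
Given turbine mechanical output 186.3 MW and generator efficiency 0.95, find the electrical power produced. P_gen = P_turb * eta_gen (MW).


P_gen = 186.3 * 0.95 = 176.9850 MW


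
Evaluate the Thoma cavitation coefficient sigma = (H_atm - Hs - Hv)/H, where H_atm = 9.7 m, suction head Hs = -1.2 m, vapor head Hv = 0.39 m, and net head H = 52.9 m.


sigma = (9.7 - (-1.2) - 0.39) / 52.9 = 0.1987
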